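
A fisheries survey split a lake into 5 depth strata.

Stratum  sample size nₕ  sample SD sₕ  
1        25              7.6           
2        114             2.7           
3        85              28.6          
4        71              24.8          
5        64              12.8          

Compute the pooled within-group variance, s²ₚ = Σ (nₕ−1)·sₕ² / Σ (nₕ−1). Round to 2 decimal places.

Degrees of freedom: 24 + 113 + 84 + 70 + 63 = 354.
Σ(nₕ−1)sₕ² = 24·57.76 + 113·7.29 + 84·817.96 + 70·615.04 + 63·163.84 = 124293.37.
s²ₚ = 124293.37 / 354 = 351.1112... → 351.11.

351.11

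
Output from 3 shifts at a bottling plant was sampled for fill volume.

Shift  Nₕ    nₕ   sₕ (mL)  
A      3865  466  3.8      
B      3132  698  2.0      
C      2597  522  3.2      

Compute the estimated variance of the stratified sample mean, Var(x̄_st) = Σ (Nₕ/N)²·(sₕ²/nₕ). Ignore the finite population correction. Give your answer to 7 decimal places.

N = 9594. Term for each stratum: Wₕ²sₕ²/nₕ.
Var(x̄_st) = 0.0050289908 + 0.0006107291 + 0.0014373877 = 0.0070771077 → 0.0070771.

0.0070771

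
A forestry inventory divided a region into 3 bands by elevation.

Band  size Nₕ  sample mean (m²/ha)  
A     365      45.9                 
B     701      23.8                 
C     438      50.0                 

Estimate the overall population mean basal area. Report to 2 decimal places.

N = 365 + 701 + 438 = 1504.
Overall mean = Σ (Nₕ/N)·x̄ₕ — weight by population share, not a simple average.
Σ Nₕx̄ₕ = 365·45.9 + 701·23.8 + 438·50.0 = 16753.5 + 16683.8 + 21900 = 55337.3.
Divide by N: 55337.3 / 1504 = 36.7934... → 36.79.

36.79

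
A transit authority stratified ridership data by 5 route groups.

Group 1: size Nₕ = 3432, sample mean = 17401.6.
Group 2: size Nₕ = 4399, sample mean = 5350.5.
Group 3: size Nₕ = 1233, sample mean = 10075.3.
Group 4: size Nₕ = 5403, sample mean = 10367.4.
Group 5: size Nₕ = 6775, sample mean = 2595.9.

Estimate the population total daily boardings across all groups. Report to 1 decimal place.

169284270.3

Population total = Σ Nₕ·x̄ₕ (each stratum's size times its mean).
3432·17401.6 + 4399·5350.5 + 1233·10075.3 + 5403·10367.4 + 6775·2595.9 = 59722291.2 + 23536849.5 + 12422844.9 + 56015062.2 + 17587222.5 = 169284270.3.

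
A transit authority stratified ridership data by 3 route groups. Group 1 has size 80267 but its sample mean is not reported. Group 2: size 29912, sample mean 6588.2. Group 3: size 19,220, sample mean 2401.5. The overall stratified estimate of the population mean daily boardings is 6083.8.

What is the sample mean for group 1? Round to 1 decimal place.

N = 80267 + 29912 + 19220 = 129399.
Overall total = μ·N = 6083.8·129399 = 787237636.2.
Subtract the known strata: 29912·6588.2 + 19220·2401.5 = 243223068.4.
Remaining total for group 1: 787237636.2 − 243223068.4 = 544014567.8.
Divide by its size: 544014567.8 / 80267 = 6777.562... → 6777.6.

6777.6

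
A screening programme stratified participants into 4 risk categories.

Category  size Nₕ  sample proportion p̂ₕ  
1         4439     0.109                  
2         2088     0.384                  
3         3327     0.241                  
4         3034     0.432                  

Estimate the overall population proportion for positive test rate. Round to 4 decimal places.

0.2637

N = 4439 + 2088 + 3327 + 3034 = 12888.
Overall proportion = Σ (Nₕ/N)·p̂ₕ.
Σ Nₕp̂ₕ = 483.851 + 801.792 + 801.807 + 1310.688 = 3398.138.
3398.138 / 12888 = 0.263667... → 0.2637.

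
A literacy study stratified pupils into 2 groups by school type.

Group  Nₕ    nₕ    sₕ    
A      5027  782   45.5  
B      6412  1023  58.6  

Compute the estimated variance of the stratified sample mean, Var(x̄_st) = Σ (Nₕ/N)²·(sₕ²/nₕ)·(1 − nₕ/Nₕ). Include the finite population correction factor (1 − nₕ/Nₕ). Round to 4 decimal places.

1.3182

N = 11439. Term for each stratum: Wₕ²sₕ²/nₕ·(1−nₕ/Nₕ).
Var(x̄_st) = 0.4317442 + 0.8864315 = 1.3181757 → 1.3182.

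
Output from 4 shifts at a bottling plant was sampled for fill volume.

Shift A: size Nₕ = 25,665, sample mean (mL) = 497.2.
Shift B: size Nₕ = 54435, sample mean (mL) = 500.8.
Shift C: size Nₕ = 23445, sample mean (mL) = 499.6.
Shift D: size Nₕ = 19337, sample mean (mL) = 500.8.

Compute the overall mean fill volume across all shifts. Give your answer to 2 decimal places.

499.82

N = 25665 + 54435 + 23445 + 19337 = 122882.
Overall mean = Σ (Nₕ/N)·x̄ₕ — weight by population share, not a simple average.
Σ Nₕx̄ₕ = 25665·497.2 + 54435·500.8 + 23445·499.6 + 19337·500.8 = 12760638 + 27261048 + 11713122 + 9683969.6 = 61418777.6.
Divide by N: 61418777.6 / 122882 = 499.8192... → 499.82.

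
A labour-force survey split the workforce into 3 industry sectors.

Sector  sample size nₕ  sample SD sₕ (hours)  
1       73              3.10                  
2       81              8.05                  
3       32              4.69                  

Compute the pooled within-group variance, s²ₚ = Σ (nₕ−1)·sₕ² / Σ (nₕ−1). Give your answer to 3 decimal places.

35.836

1: (73−1)·3.10² = 72·9.61 = 691.92
2: (81−1)·8.05² = 80·64.8025 = 5184.2
3: (32−1)·4.69² = 31·21.9961 = 681.8791
Numerator = 6557.9991; denominator = Σ(nₕ−1) = 183.
s²ₚ = 6557.9991/183 = 35.83606... → 35.836.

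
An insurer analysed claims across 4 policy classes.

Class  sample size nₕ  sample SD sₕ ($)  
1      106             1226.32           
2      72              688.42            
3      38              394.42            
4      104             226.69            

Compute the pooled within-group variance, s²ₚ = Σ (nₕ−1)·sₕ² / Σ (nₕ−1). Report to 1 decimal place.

641148.2

1: (106−1)·1226.32² = 105·1503860.7424 = 157905377.952
2: (72−1)·688.42² = 71·473922.0964 = 33648468.8444
3: (38−1)·394.42² = 37·155567.1364 = 5755984.0468
4: (104−1)·226.69² = 103·51388.3561 = 5293000.6783
Numerator = 202602831.5215; denominator = Σ(nₕ−1) = 316.
s²ₚ = 202602831.5215/316 = 641148.201... → 641148.2.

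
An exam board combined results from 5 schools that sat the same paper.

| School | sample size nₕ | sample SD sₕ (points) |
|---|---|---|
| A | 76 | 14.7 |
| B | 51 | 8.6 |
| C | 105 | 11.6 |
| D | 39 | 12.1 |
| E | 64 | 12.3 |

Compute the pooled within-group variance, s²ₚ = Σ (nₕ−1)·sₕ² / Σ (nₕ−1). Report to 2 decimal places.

148.47

Degrees of freedom: 75 + 50 + 104 + 38 + 63 = 330.
Σ(nₕ−1)sₕ² = 75·216.09 + 50·73.96 + 104·134.56 + 38·146.41 + 63·151.29 = 48993.84.
s²ₚ = 48993.84 / 330 = 148.4662... → 148.47.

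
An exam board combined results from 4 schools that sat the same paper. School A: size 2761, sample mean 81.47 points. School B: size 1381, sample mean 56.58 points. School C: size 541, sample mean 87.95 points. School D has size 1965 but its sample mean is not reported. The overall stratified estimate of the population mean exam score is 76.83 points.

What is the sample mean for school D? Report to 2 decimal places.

81.48

N = 2761 + 1381 + 541 + 1965 = 6648.
Overall total = μ·N = 76.83·6648 = 510765.84.
Subtract the known strata: 2761·81.47 + 1381·56.58 + 541·87.95 = 350656.6.
Remaining total for school D: 510765.84 − 350656.6 = 160109.24.
Divide by its size: 160109.24 / 1965 = 81.4805... → 81.48.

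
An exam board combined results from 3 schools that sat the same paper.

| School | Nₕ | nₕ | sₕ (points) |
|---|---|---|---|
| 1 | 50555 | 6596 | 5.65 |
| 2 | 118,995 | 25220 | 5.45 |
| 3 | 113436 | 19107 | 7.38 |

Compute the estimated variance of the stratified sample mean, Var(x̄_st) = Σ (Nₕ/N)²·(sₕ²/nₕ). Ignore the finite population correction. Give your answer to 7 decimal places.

N = 282986. Term for each stratum: Wₕ²sₕ²/nₕ.
Var(x̄_st) = 0.0001544595 + 0.0002082454 + 0.0004580281 = 0.0008207330 → 0.0008207.

0.0008207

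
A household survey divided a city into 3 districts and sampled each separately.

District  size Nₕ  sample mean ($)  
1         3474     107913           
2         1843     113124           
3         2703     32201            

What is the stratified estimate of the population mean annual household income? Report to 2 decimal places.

x̄_st = (Σ Nₕx̄ₕ) / (Σ Nₕ) = (3474·107913 + 1843·113124 + 2703·32201) / 8020
= 670416597 / 8020 = 83593.0919... → 83593.09.

83593.09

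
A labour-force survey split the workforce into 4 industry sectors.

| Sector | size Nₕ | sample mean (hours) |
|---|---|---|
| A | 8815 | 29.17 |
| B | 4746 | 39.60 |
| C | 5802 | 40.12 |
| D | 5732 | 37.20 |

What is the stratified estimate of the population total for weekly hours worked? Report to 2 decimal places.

891081.79

Population total = Σ Nₕ·x̄ₕ (each stratum's size times its mean).
8815·29.17 + 4746·39.60 + 5802·40.12 + 5732·37.20 = 257133.55 + 187941.6 + 232776.24 + 213230.4 = 891081.79.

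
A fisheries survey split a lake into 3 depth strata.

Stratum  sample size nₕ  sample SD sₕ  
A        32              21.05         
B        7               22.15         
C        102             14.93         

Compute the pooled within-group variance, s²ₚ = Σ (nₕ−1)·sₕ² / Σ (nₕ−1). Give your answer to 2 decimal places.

284.01

Degrees of freedom: 31 + 6 + 101 = 138.
Σ(nₕ−1)sₕ² = 31·443.1025 + 6·490.6225 + 101·222.9049 = 39193.3074.
s²ₚ = 39193.3074 / 138 = 284.0095... → 284.01.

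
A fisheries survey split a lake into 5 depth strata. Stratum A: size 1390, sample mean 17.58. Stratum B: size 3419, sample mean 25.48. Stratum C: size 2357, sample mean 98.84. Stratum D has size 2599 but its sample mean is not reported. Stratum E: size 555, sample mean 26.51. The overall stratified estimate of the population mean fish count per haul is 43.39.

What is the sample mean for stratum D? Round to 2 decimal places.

Σ Nₕx̄ₕ = N·μ, so 2599·x̄_D = 10320·43.39 − (1390·17.58 + 3419·25.48 + 2357·98.84 + 555·26.51).
= 447784.8 − 359231.25 = 88553.55.
x̄_D = 88553.55 / 2599 = 34.0722... → 34.07.

34.07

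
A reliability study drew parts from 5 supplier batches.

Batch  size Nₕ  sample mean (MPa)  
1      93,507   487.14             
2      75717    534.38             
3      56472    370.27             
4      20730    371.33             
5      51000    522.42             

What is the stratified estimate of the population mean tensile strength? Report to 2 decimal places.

N = 297426; weights Wₕ = Nₕ/N = (0.3144, 0.2546, 0.1899, 0.0697, 0.1715).
x̄_st = Σ Wₕ·x̄ₕ = 0.3144·487.14 + 0.2546·534.38 + 0.1899·370.27 + 0.0697·371.33 + 0.1715·522.42 ≈ 474.9539...
→ 474.95.

474.95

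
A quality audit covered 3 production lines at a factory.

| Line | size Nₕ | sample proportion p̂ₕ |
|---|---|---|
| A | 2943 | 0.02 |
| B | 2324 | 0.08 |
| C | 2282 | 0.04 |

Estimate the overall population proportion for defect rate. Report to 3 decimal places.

0.045

Wₕ = Nₕ/N with N = 7549: 0.3899, 0.3079, 0.3023.
p̂_st = 0.3899·0.02 + 0.3079·0.08 + 0.3023·0.04 ≈ 0.04452... → 0.045.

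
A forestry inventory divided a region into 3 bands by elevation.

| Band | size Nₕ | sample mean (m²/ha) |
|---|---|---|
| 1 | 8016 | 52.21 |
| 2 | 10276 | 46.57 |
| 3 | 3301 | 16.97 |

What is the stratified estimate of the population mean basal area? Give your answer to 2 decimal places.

x̄_st = (Σ Nₕx̄ₕ) / (Σ Nₕ) = (8016·52.21 + 10276·46.57 + 3301·16.97) / 21593
= 953086.65 / 21593 = 44.1387... → 44.14.

44.14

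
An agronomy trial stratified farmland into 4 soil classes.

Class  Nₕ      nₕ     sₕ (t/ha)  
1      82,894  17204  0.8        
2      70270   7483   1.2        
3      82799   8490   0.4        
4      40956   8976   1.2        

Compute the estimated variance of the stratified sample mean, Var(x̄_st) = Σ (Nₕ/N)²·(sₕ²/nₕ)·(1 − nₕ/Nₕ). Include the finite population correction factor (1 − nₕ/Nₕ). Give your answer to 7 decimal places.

0.0000180

N = 276919; Wₕ = Nₕ/N.
class 1: (82894/276919)²·0.8²/17204·(1 − 17204/82894) = 0.0000026416
class 2: (70270/276919)²·1.2²/7483·(1 − 7483/70270) = 0.0000110719
class 3: (82799/276919)²·0.4²/8490·(1 − 8490/82799) = 0.0000015121
class 4: (40956/276919)²·1.2²/8976·(1 − 8976/40956) = 0.0000027401
Sum = 0.0000179657 → 0.0000180.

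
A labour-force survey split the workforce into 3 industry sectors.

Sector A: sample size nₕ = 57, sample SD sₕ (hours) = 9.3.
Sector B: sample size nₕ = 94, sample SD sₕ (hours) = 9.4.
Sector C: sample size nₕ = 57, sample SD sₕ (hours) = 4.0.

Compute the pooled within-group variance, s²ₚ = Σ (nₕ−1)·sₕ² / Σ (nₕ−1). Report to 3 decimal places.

68.083

Degrees of freedom: 56 + 93 + 56 = 205.
Σ(nₕ−1)sₕ² = 56·86.49 + 93·88.36 + 56·16 = 13956.92.
s²ₚ = 13956.92 / 205 = 68.08254... → 68.083.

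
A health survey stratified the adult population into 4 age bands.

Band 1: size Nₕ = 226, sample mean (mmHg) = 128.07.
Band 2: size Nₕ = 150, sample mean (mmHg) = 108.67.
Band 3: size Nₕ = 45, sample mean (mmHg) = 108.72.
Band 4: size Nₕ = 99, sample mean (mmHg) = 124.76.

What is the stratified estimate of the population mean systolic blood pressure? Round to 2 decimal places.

120.17

N = 520; weights Wₕ = Nₕ/N = (0.4346, 0.2885, 0.0865, 0.1904).
x̄_st = Σ Wₕ·x̄ₕ = 0.4346·128.07 + 0.2885·108.67 + 0.0865·108.72 + 0.1904·124.76 ≈ 120.1692...
→ 120.17.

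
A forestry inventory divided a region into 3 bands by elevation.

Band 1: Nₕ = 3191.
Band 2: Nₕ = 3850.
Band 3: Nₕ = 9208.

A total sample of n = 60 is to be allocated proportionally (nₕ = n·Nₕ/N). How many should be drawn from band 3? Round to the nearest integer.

Share of band 3 = 9208/16249 = 0.56668.
Allocate 60 × 0.56668 = 34.001... → 34.

34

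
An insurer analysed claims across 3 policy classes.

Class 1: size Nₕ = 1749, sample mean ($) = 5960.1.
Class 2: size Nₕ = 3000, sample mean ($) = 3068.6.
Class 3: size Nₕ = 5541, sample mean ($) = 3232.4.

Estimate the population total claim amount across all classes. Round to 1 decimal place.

Population total = Σ Nₕ·x̄ₕ (each stratum's size times its mean).
1749·5960.1 + 3000·3068.6 + 5541·3232.4 = 10424214.9 + 9205800 + 17910728.4 = 37540743.3.

37540743.3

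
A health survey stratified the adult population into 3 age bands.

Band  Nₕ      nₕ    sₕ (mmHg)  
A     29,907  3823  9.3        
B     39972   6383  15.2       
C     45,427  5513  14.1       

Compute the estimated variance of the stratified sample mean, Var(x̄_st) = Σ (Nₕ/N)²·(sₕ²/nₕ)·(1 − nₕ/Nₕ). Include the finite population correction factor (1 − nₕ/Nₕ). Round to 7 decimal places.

0.0099006

N = 115306. Term for each stratum: Wₕ²sₕ²/nₕ·(1−nₕ/Nₕ).
Var(x̄_st) = 0.0013274092 + 0.0036552027 + 0.0049179684 = 0.0099005803 → 0.0099006.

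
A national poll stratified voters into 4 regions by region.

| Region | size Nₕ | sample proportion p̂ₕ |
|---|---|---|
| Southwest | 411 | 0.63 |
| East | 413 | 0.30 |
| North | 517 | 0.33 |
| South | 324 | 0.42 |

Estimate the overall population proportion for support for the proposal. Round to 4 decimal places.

N = 411 + 413 + 517 + 324 = 1665.
Overall proportion = Σ (Nₕ/N)·p̂ₕ.
Σ Nₕp̂ₕ = 258.93 + 123.9 + 170.61 + 136.08 = 689.52.
689.52 / 1665 = 0.414126... → 0.4141.

0.4141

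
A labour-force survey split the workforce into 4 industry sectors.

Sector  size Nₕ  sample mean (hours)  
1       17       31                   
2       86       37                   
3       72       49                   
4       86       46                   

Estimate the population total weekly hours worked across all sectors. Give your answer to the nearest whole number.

Population total = Σ Nₕ·x̄ₕ (each stratum's size times its mean).
17·31 + 86·37 + 72·49 + 86·46 = 527 + 3182 + 3528 + 3956 = 11193.

11193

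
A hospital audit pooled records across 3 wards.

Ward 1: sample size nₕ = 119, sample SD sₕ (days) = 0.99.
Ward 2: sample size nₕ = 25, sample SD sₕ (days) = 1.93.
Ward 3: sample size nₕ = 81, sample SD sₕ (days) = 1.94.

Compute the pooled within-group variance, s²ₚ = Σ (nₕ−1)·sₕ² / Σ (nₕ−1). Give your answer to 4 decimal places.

2.2799

Degrees of freedom: 118 + 24 + 80 = 222.
Σ(nₕ−1)sₕ² = 118·0.9801 + 24·3.7249 + 80·3.7636 = 506.1374.
s²ₚ = 506.1374 / 222 = 2.279898... → 2.2799.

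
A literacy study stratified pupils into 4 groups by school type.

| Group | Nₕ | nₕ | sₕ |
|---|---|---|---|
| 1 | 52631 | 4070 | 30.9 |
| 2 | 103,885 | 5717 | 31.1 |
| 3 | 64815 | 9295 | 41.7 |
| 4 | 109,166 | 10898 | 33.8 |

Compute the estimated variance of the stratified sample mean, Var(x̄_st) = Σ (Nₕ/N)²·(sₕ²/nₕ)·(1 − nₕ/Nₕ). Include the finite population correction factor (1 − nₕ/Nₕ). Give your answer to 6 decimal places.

N = 330497; Wₕ = Nₕ/N.
group 1: (52631/330497)²·30.9²/4070·(1 − 4070/52631) = 0.005489297
group 2: (103885/330497)²·31.1²/5717·(1 − 5717/103885) = 0.015795753
group 3: (64815/330497)²·41.7²/9295·(1 − 9295/64815) = 0.006163291
group 4: (109166/330497)²·33.8²/10898·(1 − 10898/109166) = 0.010295586
Sum = 0.037743927 → 0.037744.

0.037744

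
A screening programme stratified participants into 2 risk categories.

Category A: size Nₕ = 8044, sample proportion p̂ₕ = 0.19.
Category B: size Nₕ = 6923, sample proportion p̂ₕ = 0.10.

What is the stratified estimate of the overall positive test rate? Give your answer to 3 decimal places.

0.148

N = 8044 + 6923 = 14967.
Overall proportion = Σ (Nₕ/N)·p̂ₕ.
Σ Nₕp̂ₕ = 1528.36 + 692.3 = 2220.66.
2220.66 / 14967 = 0.14837... → 0.148.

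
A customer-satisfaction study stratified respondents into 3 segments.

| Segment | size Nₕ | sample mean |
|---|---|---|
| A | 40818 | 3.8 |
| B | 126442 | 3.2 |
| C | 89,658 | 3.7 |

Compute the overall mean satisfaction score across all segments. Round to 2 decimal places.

3.47

N = 256918; weights Wₕ = Nₕ/N = (0.1589, 0.4921, 0.3490).
x̄_st = Σ Wₕ·x̄ₕ = 0.1589·3.8 + 0.4921·3.2 + 0.3490·3.7 ≈ 3.4698...
→ 3.47.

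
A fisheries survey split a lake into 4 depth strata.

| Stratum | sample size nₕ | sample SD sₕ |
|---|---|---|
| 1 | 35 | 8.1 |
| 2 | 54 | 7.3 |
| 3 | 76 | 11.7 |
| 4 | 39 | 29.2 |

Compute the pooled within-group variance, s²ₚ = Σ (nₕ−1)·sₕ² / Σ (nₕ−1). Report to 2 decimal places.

Degrees of freedom: 34 + 53 + 75 + 38 = 200.
Σ(nₕ−1)sₕ² = 34·65.61 + 53·53.29 + 75·136.89 + 38·852.64 = 47722.18.
s²ₚ = 47722.18 / 200 = 238.6109 → 238.61.

238.61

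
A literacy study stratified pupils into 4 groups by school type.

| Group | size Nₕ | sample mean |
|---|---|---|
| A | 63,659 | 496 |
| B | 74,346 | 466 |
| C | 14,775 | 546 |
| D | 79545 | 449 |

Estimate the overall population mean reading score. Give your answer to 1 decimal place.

N = 232325; weights Wₕ = Nₕ/N = (0.2740, 0.3200, 0.0636, 0.3424).
x̄_st = Σ Wₕ·x̄ₕ = 0.2740·496 + 0.3200·466 + 0.0636·546 + 0.3424·449 ≈ 473.487...
→ 473.5.

473.5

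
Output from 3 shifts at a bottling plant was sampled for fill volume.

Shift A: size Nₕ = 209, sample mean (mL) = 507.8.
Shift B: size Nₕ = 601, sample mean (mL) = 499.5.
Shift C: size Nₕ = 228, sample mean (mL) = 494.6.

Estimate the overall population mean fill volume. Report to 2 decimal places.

x̄_st = (Σ Nₕx̄ₕ) / (Σ Nₕ) = (209·507.8 + 601·499.5 + 228·494.6) / 1038
= 519098.5 / 1038 = 500.0949... → 500.09.

500.09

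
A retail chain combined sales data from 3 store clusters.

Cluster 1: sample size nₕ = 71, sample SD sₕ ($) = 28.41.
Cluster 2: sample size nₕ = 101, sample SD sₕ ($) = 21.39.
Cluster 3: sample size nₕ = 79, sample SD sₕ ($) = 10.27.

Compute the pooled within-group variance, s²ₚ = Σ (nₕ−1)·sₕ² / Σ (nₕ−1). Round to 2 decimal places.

445.48

Degrees of freedom: 70 + 100 + 78 = 248.
Σ(nₕ−1)sₕ² = 70·807.1281 + 100·457.5321 + 78·105.4729 = 110479.0632.
s²ₚ = 110479.0632 / 248 = 445.4801... → 445.48.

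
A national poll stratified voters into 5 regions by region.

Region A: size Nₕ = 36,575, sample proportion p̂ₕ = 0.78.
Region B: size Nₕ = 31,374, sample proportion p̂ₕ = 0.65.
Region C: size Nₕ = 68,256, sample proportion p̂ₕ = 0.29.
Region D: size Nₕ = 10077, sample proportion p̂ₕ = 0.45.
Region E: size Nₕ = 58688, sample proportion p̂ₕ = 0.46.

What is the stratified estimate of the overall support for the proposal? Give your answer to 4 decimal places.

Wₕ = Nₕ/N with N = 204970: 0.1784, 0.1531, 0.3330, 0.0492, 0.2863.
p̂_st = 0.1784·0.78 + 0.1531·0.65 + 0.3330·0.29 + 0.0492·0.45 + 0.2863·0.46 ≈ 0.489081... → 0.4891.

0.4891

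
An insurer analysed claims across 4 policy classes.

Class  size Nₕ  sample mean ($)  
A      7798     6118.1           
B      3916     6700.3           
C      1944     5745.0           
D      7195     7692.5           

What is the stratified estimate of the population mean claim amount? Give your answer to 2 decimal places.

6735.87

N = 7798 + 3916 + 1944 + 7195 = 20853.
Overall mean = Σ (Nₕ/N)·x̄ₕ — weight by population share, not a simple average.
Σ Nₕx̄ₕ = 7798·6118.1 + 3916·6700.3 + 1944·5745.0 + 7195·7692.5 = 47708943.8 + 26238374.8 + 11168280 + 55347537.5 = 140463136.1.
Divide by N: 140463136.1 / 20853 = 6735.8719... → 6735.87.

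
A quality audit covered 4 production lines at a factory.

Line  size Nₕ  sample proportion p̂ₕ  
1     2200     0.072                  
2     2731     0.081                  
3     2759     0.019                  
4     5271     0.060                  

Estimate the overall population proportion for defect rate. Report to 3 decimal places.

N = 2200 + 2731 + 2759 + 5271 = 12961.
Overall proportion = Σ (Nₕ/N)·p̂ₕ.
Σ Nₕp̂ₕ = 158.4 + 221.211 + 52.421 + 316.26 = 748.292.
748.292 / 12961 = 0.05773... → 0.058.

0.058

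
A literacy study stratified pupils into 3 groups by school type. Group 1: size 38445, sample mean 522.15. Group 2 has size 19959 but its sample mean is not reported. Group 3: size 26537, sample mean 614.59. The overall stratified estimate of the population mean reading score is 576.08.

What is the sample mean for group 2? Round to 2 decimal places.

628.76

N = 38445 + 19959 + 26537 = 84941.
Overall total = μ·N = 576.08·84941 = 48932811.28.
Subtract the known strata: 38445·522.15 + 26537·614.59 = 36383431.58.
Remaining total for group 2: 48932811.28 − 36383431.58 = 12549379.7.
Divide by its size: 12549379.7 / 19959 = 628.7579... → 628.76.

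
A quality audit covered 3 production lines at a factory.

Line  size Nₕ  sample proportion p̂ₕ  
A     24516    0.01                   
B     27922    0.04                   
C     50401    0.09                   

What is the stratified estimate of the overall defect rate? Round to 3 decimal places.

Wₕ = Nₕ/N with N = 102839: 0.2384, 0.2715, 0.4901.
p̂_st = 0.2384·0.01 + 0.2715·0.04 + 0.4901·0.09 ≈ 0.05735... → 0.057.

0.057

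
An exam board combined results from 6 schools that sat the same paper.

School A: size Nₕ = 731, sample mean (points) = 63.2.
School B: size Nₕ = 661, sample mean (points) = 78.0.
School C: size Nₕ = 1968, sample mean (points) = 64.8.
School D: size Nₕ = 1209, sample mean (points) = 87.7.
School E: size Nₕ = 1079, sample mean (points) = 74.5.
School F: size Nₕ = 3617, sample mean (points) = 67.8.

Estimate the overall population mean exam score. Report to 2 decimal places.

70.90

N = 731 + 661 + 1968 + 1209 + 1079 + 3617 = 9265.
Weight each subgroup mean by Nₕ/N and sum.
Σ Nₕx̄ₕ = 731·63.2 + 661·78.0 + 1968·64.8 + 1209·87.7 + 1079·74.5 + 3617·67.8 = 46199.2 + 51558 + 127526.4 + 106029.3 + 80385.5 + 245232.6 = 656931.
Divide by N: 656931 / 9265 = 70.9046... → 70.90.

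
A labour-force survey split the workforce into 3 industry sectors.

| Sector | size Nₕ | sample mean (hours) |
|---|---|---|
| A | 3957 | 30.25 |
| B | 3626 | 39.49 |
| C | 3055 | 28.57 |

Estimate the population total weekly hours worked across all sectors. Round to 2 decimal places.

A: 3957·30.25 = 119699.25
B: 3626·39.49 = 143190.74
C: 3055·28.57 = 87281.35
τ̂ = Σ Nₕx̄ₕ = 350171.34.

350171.34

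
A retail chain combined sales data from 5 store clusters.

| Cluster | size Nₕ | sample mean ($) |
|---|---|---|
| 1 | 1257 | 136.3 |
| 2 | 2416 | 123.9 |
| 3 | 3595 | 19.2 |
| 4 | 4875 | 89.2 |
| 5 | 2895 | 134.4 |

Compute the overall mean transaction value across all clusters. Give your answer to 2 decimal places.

90.68

x̄_st = (Σ Nₕx̄ₕ) / (Σ Nₕ) = (1257·136.3 + 2416·123.9 + 3595·19.2 + 4875·89.2 + 2895·134.4) / 15038
= 1363633.5 / 15038 = 90.6792... → 90.68.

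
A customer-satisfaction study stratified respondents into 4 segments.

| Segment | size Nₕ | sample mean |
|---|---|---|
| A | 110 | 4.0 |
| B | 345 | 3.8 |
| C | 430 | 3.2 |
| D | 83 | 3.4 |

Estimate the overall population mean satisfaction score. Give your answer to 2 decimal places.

3.52

x̄_st = (Σ Nₕx̄ₕ) / (Σ Nₕ) = (110·4.0 + 345·3.8 + 430·3.2 + 83·3.4) / 968
= 3409.2 / 968 = 3.5219... → 3.52.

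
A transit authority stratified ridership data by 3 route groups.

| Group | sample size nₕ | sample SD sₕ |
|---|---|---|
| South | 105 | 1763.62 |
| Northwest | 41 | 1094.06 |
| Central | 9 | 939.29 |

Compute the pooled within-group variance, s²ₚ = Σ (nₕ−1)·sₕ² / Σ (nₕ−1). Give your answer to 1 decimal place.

2489564.4

South: (105−1)·1763.62² = 104·3110355.5044 = 323476972.4576
Northwest: (41−1)·1094.06² = 40·1196967.2836 = 47878691.344
Central: (9−1)·939.29² = 8·882265.7041 = 7058125.6328
Numerator = 378413789.4344; denominator = Σ(nₕ−1) = 152.
s²ₚ = 378413789.4344/152 = 2489564.404... → 2489564.4.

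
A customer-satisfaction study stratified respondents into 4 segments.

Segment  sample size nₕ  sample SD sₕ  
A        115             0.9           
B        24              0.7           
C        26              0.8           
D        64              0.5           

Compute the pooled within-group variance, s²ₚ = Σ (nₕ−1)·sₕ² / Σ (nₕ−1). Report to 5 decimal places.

Degrees of freedom: 114 + 23 + 25 + 63 = 225.
Σ(nₕ−1)sₕ² = 114·0.81 + 23·0.49 + 25·0.64 + 63·0.25 = 135.36.
s²ₚ = 135.36 / 225 = 0.6016 → 0.60160.

0.60160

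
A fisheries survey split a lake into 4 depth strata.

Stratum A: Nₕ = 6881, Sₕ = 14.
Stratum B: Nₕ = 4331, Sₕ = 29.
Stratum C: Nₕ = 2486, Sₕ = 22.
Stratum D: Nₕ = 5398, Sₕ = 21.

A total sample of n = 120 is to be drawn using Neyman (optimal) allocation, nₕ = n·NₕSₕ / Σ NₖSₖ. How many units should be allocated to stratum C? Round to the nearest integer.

A: NₕSₕ = 6881·14 = 96334
B: NₕSₕ = 4331·29 = 125599
C: NₕSₕ = 2486·22 = 54692
D: NₕSₕ = 5398·21 = 113358
Σ NₕSₕ = 389983.
n_C = 120·54692/389983 = 16.829... → 17.

17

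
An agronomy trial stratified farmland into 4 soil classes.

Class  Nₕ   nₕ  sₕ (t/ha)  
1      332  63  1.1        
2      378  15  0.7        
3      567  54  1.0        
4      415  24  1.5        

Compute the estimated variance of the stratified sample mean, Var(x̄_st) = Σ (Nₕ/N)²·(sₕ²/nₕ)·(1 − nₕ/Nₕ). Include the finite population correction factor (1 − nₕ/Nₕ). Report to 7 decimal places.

N = 1692; Wₕ = Nₕ/N.
class 1: (332/1692)²·1.1²/63·(1 − 63/332) = 0.0005991485
class 2: (378/1692)²·0.7²/15·(1 − 15/378) = 0.0015656783
class 3: (567/1692)²·1.0²/54·(1 − 54/567) = 0.0018815075
class 4: (415/1692)²·1.5²/24·(1 − 24/415) = 0.0053136802
Sum = 0.0093600144 → 0.0093600.

0.0093600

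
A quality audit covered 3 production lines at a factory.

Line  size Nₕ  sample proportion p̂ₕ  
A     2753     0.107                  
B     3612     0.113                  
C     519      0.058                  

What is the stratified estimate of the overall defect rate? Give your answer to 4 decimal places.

N = 2753 + 3612 + 519 = 6884.
Overall proportion = Σ (Nₕ/N)·p̂ₕ.
Σ Nₕp̂ₕ = 294.571 + 408.156 + 30.102 = 732.829.
732.829 / 6884 = 0.106454... → 0.1065.

0.1065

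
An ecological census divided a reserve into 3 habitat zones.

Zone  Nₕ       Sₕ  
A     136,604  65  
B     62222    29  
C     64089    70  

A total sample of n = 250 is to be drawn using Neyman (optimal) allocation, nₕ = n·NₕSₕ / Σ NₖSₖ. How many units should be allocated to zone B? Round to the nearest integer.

Σ NₕSₕ = 136604·65 + 62222·29 + 64089·70 = 15169928.
Share for B: 1804438/15169928 = 0.11895.
n_B = 250 × 0.11895 = 29.737... → 30.

30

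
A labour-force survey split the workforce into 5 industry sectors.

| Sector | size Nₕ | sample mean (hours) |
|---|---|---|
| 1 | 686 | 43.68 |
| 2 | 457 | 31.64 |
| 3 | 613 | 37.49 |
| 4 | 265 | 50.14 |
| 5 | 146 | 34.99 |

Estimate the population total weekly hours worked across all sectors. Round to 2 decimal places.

85800.97

Estimate total by summing Nₕ·x̄ₕ over strata.
686·43.68 + 457·31.64 + 613·37.49 + 265·50.14 + 146·34.99 = 29964.48 + 14459.48 + 22981.37 + 13287.1 + 5108.54 = 85800.97.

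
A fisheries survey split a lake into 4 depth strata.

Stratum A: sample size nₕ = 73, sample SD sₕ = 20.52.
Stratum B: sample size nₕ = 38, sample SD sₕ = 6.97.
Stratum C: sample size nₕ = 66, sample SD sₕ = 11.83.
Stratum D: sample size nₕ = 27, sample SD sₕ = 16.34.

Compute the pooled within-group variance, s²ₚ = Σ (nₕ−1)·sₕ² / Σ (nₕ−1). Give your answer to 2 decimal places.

240.77

Degrees of freedom: 72 + 37 + 65 + 26 = 200.
Σ(nₕ−1)sₕ² = 72·421.0704 + 37·48.5809 + 65·139.9489 + 26·266.9956 = 48153.1262.
s²ₚ = 48153.1262 / 200 = 240.7656... → 240.77.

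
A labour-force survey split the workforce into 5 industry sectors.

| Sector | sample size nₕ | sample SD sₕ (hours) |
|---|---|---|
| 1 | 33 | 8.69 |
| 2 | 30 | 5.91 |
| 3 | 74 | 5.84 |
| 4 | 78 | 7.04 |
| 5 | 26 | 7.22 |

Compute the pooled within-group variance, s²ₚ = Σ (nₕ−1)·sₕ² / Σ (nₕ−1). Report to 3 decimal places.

46.774

1: (33−1)·8.69² = 32·75.5161 = 2416.5152
2: (30−1)·5.91² = 29·34.9281 = 1012.9149
3: (74−1)·5.84² = 73·34.1056 = 2489.7088
4: (78−1)·7.04² = 77·49.5616 = 3816.2432
5: (26−1)·7.22² = 25·52.1284 = 1303.21
Numerator = 11038.5921; denominator = Σ(nₕ−1) = 236.
s²ₚ = 11038.5921/236 = 46.77370... → 46.774.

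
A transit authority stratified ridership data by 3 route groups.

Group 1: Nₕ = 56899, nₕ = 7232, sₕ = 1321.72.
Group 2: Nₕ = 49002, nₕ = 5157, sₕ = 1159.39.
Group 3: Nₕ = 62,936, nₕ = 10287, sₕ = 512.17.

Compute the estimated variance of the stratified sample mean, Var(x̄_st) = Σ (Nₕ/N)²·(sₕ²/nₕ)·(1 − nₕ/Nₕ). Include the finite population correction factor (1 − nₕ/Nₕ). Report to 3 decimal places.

N = 168837; Wₕ = Nₕ/N.
group 1: (56899/168837)²·1321.72²/7232·(1 − 7232/56899) = 23.947369
group 2: (49002/168837)²·1159.39²/5157·(1 − 5157/49002) = 19.645387
group 3: (62936/168837)²·512.17²/10287·(1 − 10287/62936) = 2.964105
Sum = 46.556862 → 46.557.

46.557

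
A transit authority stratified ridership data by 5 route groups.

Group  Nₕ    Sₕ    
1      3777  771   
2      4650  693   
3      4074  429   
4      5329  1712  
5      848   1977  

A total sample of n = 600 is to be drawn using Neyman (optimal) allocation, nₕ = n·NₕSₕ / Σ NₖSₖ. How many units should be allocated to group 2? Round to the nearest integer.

1: NₕSₕ = 3777·771 = 2912067
2: NₕSₕ = 4650·693 = 3222450
3: NₕSₕ = 4074·429 = 1747746
4: NₕSₕ = 5329·1712 = 9123248
5: NₕSₕ = 848·1977 = 1676496
Σ NₕSₕ = 18682007.
n_2 = 600·3222450/18682007 = 103.494... → 103.

103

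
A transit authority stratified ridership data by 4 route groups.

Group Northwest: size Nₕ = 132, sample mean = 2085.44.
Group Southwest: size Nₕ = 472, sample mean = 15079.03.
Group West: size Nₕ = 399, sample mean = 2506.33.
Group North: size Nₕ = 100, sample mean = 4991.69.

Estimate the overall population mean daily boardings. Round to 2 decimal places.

N = 132 + 472 + 399 + 100 = 1103.
Overall mean = Σ (Nₕ/N)·x̄ₕ — weight by population share, not a simple average.
Σ Nₕx̄ₕ = 132·2085.44 + 472·15079.03 + 399·2506.33 + 100·4991.69 = 275278.08 + 7117302.16 + 1000025.67 + 499169 = 8891774.91.
Divide by N: 8891774.91 / 1103 = 8061.4460... → 8061.45.

8061.45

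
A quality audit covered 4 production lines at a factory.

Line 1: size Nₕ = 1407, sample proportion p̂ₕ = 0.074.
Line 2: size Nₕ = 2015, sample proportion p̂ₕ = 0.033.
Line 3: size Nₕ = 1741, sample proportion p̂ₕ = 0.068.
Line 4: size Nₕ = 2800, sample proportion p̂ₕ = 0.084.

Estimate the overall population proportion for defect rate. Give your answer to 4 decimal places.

0.0658

Wₕ = Nₕ/N with N = 7963: 0.1767, 0.2530, 0.2186, 0.3516.
p̂_st = 0.1767·0.074 + 0.2530·0.033 + 0.2186·0.068 + 0.3516·0.084 ≈ 0.065830... → 0.0658.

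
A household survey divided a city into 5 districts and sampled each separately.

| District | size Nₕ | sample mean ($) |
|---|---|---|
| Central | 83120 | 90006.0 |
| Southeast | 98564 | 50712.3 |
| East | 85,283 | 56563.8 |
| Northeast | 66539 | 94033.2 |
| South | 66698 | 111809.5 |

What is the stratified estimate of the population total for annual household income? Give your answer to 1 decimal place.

31017981538.4

Central: 83120·90006.0 = 7481298720
Southeast: 98564·50712.3 = 4998407137.2
East: 85283·56563.8 = 4823930555.4
Northeast: 66539·94033.2 = 6256875094.8
South: 66698·111809.5 = 7457470031
τ̂ = Σ Nₕx̄ₕ = 31017981538.4.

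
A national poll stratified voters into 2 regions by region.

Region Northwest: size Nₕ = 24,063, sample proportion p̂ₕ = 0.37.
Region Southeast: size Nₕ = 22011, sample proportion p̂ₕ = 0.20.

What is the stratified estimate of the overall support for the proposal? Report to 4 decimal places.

0.2888

Wₕ = Nₕ/N with N = 46074: 0.5223, 0.4777.
p̂_st = 0.5223·0.37 + 0.4777·0.20 ≈ 0.288786... → 0.2888.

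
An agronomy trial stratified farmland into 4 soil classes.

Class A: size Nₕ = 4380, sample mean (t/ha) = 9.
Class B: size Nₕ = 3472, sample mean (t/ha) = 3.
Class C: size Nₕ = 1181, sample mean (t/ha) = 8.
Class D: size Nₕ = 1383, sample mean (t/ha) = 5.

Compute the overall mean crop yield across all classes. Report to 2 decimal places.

x̄_st = (Σ Nₕx̄ₕ) / (Σ Nₕ) = (4380·9 + 3472·3 + 1181·8 + 1383·5) / 10416
= 66199 / 10416 = 6.3555... → 6.36.

6.36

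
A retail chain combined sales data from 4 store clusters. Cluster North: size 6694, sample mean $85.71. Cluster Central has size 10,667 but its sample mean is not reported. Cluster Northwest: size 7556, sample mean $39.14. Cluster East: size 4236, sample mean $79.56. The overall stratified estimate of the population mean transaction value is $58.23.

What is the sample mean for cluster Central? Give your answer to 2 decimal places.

46.04

Σ Nₕx̄ₕ = N·μ, so 10667·x̄_Central = 29153·58.23 − (6694·85.71 + 7556·39.14 + 4236·79.56).
= 1697579.19 − 1206500.74 = 491078.45.
x̄_Central = 491078.45 / 10667 = 46.0372... → 46.04.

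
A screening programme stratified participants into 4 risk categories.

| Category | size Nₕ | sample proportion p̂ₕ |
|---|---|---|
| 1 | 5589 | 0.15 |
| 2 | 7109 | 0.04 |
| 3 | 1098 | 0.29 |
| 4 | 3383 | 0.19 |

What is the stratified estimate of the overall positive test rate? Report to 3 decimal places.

Wₕ = Nₕ/N with N = 17179: 0.3253, 0.4138, 0.0639, 0.1969.
p̂_st = 0.3253·0.15 + 0.4138·0.04 + 0.0639·0.29 + 0.1969·0.19 ≈ 0.12131... → 0.121.

0.121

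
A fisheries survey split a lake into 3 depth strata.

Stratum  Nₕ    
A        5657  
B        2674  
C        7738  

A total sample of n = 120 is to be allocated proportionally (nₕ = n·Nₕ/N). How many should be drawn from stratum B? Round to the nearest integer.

20

Share of stratum B = 2674/16069 = 0.16641.
Allocate 120 × 0.16641 = 19.969... → 20.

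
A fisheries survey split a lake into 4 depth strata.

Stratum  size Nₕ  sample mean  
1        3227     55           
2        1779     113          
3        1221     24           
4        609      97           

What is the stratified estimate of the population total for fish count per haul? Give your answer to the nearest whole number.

466889

Population total = Σ Nₕ·x̄ₕ (each stratum's size times its mean).
3227·55 + 1779·113 + 1221·24 + 609·97 = 177485 + 201027 + 29304 + 59073 = 466889.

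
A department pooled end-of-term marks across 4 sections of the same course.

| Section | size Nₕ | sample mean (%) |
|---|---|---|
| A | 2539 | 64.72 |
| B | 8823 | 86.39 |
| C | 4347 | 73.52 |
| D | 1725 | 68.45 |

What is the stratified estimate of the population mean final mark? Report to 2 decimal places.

N = 2539 + 8823 + 4347 + 1725 = 17434.
Overall mean = Σ (Nₕ/N)·x̄ₕ — weight by population share, not a simple average.
Σ Nₕx̄ₕ = 2539·64.72 + 8823·86.39 + 4347·73.52 + 1725·68.45 = 164324.08 + 762218.97 + 319591.44 + 118076.25 = 1364210.74.
Divide by N: 1364210.74 / 17434 = 78.2500... → 78.25.

78.25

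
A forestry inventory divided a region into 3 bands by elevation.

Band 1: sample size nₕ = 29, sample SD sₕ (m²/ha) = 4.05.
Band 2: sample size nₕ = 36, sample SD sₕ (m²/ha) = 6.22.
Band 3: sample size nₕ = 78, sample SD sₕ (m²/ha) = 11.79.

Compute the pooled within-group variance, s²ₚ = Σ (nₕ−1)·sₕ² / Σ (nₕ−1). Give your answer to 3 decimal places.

89.405

1: (29−1)·4.05² = 28·16.4025 = 459.27
2: (36−1)·6.22² = 35·38.6884 = 1354.094
3: (78−1)·11.79² = 77·139.0041 = 10703.3157
Numerator = 12516.6797; denominator = Σ(nₕ−1) = 140.
s²ₚ = 12516.6797/140 = 89.40486... → 89.405.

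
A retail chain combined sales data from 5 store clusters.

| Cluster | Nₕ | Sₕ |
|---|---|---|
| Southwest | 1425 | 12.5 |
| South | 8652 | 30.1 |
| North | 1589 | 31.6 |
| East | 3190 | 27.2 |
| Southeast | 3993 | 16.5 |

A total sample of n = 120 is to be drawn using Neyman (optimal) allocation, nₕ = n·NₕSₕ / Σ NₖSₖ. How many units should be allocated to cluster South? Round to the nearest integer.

Southwest: NₕSₕ = 1425·12.5 = 17812.5
South: NₕSₕ = 8652·30.1 = 260425.2
North: NₕSₕ = 1589·31.6 = 50212.4
East: NₕSₕ = 3190·27.2 = 86768
Southeast: NₕSₕ = 3993·16.5 = 65884.5
Σ NₕSₕ = 481102.6.
n_South = 120·260425.2/481102.6 = 64.957... → 65.

65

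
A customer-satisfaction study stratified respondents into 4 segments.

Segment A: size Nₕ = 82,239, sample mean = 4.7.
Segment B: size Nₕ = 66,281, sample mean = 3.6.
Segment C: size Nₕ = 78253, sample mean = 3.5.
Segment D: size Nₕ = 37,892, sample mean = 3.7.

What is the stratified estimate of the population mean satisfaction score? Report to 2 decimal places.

3.93

N = 264665; weights Wₕ = Nₕ/N = (0.3107, 0.2504, 0.2957, 0.1432).
x̄_st = Σ Wₕ·x̄ₕ = 0.3107·4.7 + 0.2504·3.6 + 0.2957·3.5 + 0.1432·3.7 ≈ 3.9266...
→ 3.93.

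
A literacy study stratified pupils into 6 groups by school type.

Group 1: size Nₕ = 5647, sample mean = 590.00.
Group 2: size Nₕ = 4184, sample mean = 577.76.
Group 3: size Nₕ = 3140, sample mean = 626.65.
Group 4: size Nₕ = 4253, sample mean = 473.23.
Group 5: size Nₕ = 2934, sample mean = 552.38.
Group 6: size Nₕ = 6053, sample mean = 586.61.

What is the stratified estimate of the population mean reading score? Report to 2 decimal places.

568.50

N = 5647 + 4184 + 3140 + 4253 + 2934 + 6053 = 26211.
The stratified mean weights each stratum mean by its population share Nₕ/N.
Σ Nₕx̄ₕ = 5647·590.00 + 4184·577.76 + 3140·626.65 + 4253·473.23 + 2934·552.38 + 6053·586.61 = 3331730 + 2417347.84 + 1967681 + 2012647.19 + 1620682.92 + 3550750.33 = 14900839.28.
Divide by N: 14900839.28 / 26211 = 568.4956... → 568.50.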